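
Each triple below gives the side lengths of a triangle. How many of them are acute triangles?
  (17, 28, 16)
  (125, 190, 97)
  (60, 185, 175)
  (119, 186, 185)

1

(17,28,16): 16²+17² = 545 < 784 = 28² → obtuse
(125,190,97): 97²+125² = 25034 < 36100 = 190² → obtuse
(60,185,175): 60²+175² = 34225 = 185² → right
(119,186,185): 119²+185² = 48386 > 34596 = 186² → acute
1 of the 4 is acute.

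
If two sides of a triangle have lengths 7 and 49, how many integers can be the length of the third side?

The third side lies in the open interval (42, 56).
Integers from 43 to 55 inclusive: 55 − 43 + 1 = 13.

13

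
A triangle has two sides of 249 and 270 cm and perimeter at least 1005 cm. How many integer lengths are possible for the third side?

Triangle inequality: 21 < x < 519. Perimeter ≥ 1005 gives x ≥ 1005 − 249 − 270 = 486.
So 486 ≤ x < 519; integers 486 through 518: 33 values.

33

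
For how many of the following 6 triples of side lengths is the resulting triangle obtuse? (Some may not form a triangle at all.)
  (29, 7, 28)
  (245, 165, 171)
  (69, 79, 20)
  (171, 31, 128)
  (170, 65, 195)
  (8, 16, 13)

5

(29,7,28): 7²+28² = 833 < 841 = 29² → obtuse
(245,165,171): 165²+171² = 56466 < 60025 = 245² → obtuse
(69,79,20): 20²+69² = 5161 < 6241 = 79² → obtuse
(171,31,128): 31+128 ≤ 171, not a triangle
(170,65,195): 65²+170² = 33125 < 38025 = 195² → obtuse
(8,16,13): 8²+13² = 233 < 256 = 16² → obtuse
5 of the 6 are obtuse.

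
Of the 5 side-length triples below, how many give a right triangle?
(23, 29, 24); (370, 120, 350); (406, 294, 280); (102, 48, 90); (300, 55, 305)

(23,29,24): 23²+24² = 1105 > 841 = 29² → acute
(370,120,350): 120²+350² = 136900 = 370² → right
(406,294,280): 280²+294² = 164836 = 406² → right
(102,48,90): 48²+90² = 10404 = 102² → right
(300,55,305): 55²+300² = 93025 = 305² → right
4 of the 5 are right.

4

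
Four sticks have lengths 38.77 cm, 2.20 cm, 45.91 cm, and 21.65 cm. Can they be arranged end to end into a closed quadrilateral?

A quadrilateral exists iff every side is shorter than the sum of the others — equivalently, the longest side is less than the sum of the rest.
Longest side 45.91 < 62.62 (sum of the remaining 3), so yes.

Yes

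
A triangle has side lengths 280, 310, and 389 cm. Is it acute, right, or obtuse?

Compare the square of the longest side to the sum of squares of the other two: 280² + 310² = 174500 > 151321 = 389².

acute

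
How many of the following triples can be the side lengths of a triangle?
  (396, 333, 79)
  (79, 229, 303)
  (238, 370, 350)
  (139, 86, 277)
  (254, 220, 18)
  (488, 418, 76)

4

(79,333,396): 79+333 > 396 → valid
(79,229,303): 79+229 > 303 → valid
(238,350,370): 238+350 > 370 → valid
(86,139,277): 86+139 ≤ 277 → not valid
(18,220,254): 18+220 ≤ 254 → not valid
(76,418,488): 76+418 > 488 → valid
4 of the 6 triples form a triangle.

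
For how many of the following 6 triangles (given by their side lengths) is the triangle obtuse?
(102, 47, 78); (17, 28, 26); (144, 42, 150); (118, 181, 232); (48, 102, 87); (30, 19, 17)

4

(102,47,78): 47²+78² = 8293 < 10404 = 102² → obtuse
(17,28,26): 17²+26² = 965 > 784 = 28² → acute
(144,42,150): 42²+144² = 22500 = 150² → right
(118,181,232): 118²+181² = 46685 < 53824 = 232² → obtuse
(48,102,87): 48²+87² = 9873 < 10404 = 102² → obtuse
(30,19,17): 17²+19² = 650 < 900 = 30² → obtuse
4 of the 6 are obtuse.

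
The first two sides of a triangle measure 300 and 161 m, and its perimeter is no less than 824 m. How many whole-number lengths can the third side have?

98

Triangle inequality: 139 < x < 461. Perimeter ≥ 824 gives x ≥ 824 − 300 − 161 = 363.
So 363 ≤ x < 461; integers 363 through 460: 98 values.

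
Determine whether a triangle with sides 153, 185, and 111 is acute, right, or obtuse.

acute

Compare the square of the longest side to the sum of squares of the other two: 111² + 153² = 35730 > 34225 = 185².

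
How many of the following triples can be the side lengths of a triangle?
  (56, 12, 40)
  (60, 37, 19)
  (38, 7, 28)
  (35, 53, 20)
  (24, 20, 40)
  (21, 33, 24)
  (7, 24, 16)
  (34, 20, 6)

(12,40,56): 12+40 ≤ 56 → not valid
(19,37,60): 19+37 ≤ 60 → not valid
(7,28,38): 7+28 ≤ 38 → not valid
(20,35,53): 20+35 > 53 → valid
(20,24,40): 20+24 > 40 → valid
(21,24,33): 21+24 > 33 → valid
(7,16,24): 7+16 ≤ 24 → not valid
(6,20,34): 6+20 ≤ 34 → not valid
3 of the 8 triples form a triangle.

3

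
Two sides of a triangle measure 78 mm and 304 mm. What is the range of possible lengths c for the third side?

By the triangle inequality, c must be less than 78 + 304 = 382 and greater than |78 − 304| = 226.

226 < c < 382 (mm)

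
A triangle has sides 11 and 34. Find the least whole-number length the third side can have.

The third side must be strictly greater than |11 − 34| = 23.
The smallest integer above 23 is 24.

24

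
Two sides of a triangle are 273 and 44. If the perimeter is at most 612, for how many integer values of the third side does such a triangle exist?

66

Triangle inequality: 229 < x < 317. Perimeter ≤ 612 gives x ≤ 612 − 273 − 44 = 295.
So 229 < x ≤ 295; integers 230 through 295: 66 values.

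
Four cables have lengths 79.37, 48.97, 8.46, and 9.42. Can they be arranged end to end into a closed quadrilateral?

No

For a quadrilateral, each side must be shorter than the sum of the others.
Here the longest side is 79.37, but the remaining 3 sides sum to only 66.85.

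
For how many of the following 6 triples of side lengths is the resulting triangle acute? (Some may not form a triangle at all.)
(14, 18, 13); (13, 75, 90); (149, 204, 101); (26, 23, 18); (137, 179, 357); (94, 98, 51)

(14,18,13): 13²+14² = 365 > 324 = 18² → acute
(13,75,90): 13+75 ≤ 90, not a triangle
(149,204,101): 101²+149² = 32402 < 41616 = 204² → obtuse
(26,23,18): 18²+23² = 853 > 676 = 26² → acute
(137,179,357): 137+179 ≤ 357, not a triangle
(94,98,51): 51²+94² = 11437 > 9604 = 98² → acute
3 of the 6 are acute.

3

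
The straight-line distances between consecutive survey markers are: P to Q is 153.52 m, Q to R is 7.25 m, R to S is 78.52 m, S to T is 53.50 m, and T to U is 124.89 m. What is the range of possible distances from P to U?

The maximum is all hops collinear in one direction: 153.52 + 7.25 + 78.52 + 53.50 + 124.89 = 417.68.
The longest hop is 153.52; the others sum to 264.16. Since 153.52 ≤ 264.16, the path can fold back on itself completely, so the minimum distance is 0.

0 ≤ PU ≤ 417.68 m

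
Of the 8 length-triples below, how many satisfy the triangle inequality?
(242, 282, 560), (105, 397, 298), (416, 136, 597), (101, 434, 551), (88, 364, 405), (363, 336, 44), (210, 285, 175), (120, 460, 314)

(242,282,560): 242+282 ≤ 560 → not valid
(105,298,397): 105+298 > 397 → valid
(136,416,597): 136+416 ≤ 597 → not valid
(101,434,551): 101+434 ≤ 551 → not valid
(88,364,405): 88+364 > 405 → valid
(44,336,363): 44+336 > 363 → valid
(175,210,285): 175+210 > 285 → valid
(120,314,460): 120+314 ≤ 460 → not valid
4 of the 8 triples form a triangle.

4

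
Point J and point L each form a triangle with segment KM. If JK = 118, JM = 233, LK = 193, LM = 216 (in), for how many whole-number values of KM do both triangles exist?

From triangle JKM: 115 < KM < 351.
From triangle LKM: 23 < KM < 409.
Intersection: 115 < KM < 351, so integers 116 through 350: 235 values.

235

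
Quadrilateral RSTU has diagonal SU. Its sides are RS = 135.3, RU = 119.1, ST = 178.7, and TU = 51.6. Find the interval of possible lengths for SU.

From triangle RSU: |135.3 − 119.1| < SU < 135.3 + 119.1, i.e. 16.2 < SU < 254.4.
From triangle TSU: 127.1 < SU < 230.3.
Both must hold, so SU lies in the intersection.

127.1 < SU < 230.3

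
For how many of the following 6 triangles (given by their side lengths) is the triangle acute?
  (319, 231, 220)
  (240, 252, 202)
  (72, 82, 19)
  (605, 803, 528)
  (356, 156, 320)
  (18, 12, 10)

1

(319,231,220): 220²+231² = 101761 = 319² → right
(240,252,202): 202²+240² = 98404 > 63504 = 252² → acute
(72,82,19): 19²+72² = 5545 < 6724 = 82² → obtuse
(605,803,528): 528²+605² = 644809 = 803² → right
(356,156,320): 156²+320² = 126736 = 356² → right
(18,12,10): 10²+12² = 244 < 324 = 18² → obtuse
1 of the 6 is acute.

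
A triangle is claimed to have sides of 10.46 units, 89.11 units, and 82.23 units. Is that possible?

Yes

The longest side is 89.11, and the other two sum to 92.69.
Since 92.69 > 89.11, the triangle inequality holds.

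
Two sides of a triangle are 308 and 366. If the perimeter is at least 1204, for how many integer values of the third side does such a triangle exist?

Triangle inequality: 58 < x < 674. Perimeter ≥ 1204 gives x ≥ 1204 − 308 − 366 = 530.
So 530 ≤ x < 674; integers 530 through 673: 144 values.

144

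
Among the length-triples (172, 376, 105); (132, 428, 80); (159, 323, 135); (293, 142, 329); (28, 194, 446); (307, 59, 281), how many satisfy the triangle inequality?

2

(105,172,376): 105+172 ≤ 376 → not valid
(80,132,428): 80+132 ≤ 428 → not valid
(135,159,323): 135+159 ≤ 323 → not valid
(142,293,329): 142+293 > 329 → valid
(28,194,446): 28+194 ≤ 446 → not valid
(59,281,307): 59+281 > 307 → valid
2 of the 6 triples form a triangle.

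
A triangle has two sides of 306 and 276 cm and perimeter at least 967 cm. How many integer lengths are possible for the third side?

197

Triangle inequality: 30 < x < 582. Perimeter ≥ 967 gives x ≥ 967 − 306 − 276 = 385.
So 385 ≤ x < 582; integers 385 through 581: 197 values.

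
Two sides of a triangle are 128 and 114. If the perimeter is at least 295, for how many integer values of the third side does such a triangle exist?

Triangle inequality: 14 < x < 242. Perimeter ≥ 295 gives x ≥ 295 − 128 − 114 = 53.
So 53 ≤ x < 242; integers 53 through 241: 189 values.

189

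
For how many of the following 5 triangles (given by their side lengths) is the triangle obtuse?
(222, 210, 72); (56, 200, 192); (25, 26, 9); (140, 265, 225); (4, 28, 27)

(222,210,72): 72²+210² = 49284 = 222² → right
(56,200,192): 56²+192² = 40000 = 200² → right
(25,26,9): 9²+25² = 706 > 676 = 26² → acute
(140,265,225): 140²+225² = 70225 = 265² → right
(4,28,27): 4²+27² = 745 < 784 = 28² → obtuse
1 of the 5 is obtuse.

1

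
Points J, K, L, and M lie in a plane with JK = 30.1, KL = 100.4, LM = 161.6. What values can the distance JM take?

The maximum is all hops collinear in one direction: 30.1 + 100.4 + 161.6 = 292.1.
The longest hop is 161.6; the others sum to 130.5. Folding the others back against it leaves at least 161.6 − 130.5 = 31.1.

31.1 ≤ JM ≤ 292.1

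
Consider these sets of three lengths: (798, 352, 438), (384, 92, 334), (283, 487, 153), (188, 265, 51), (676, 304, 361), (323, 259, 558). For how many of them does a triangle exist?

2

(352,438,798): 352+438 ≤ 798 → not valid
(92,334,384): 92+334 > 384 → valid
(153,283,487): 153+283 ≤ 487 → not valid
(51,188,265): 51+188 ≤ 265 → not valid
(304,361,676): 304+361 ≤ 676 → not valid
(259,323,558): 259+323 > 558 → valid
2 of the 6 triples form a triangle.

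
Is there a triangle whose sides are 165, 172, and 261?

Yes

The longest side is 261, and the other two sum to 337.
Since 337 > 261, the triangle inequality holds.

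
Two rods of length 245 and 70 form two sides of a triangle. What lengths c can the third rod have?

By the triangle inequality, c must be less than 245 + 70 = 315 and greater than |245 − 70| = 175.

175 < c < 315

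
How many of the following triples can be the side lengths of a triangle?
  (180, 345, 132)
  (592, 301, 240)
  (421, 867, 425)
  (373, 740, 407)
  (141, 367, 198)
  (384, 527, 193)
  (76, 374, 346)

3

(132,180,345): 132+180 ≤ 345 → not valid
(240,301,592): 240+301 ≤ 592 → not valid
(421,425,867): 421+425 ≤ 867 → not valid
(373,407,740): 373+407 > 740 → valid
(141,198,367): 141+198 ≤ 367 → not valid
(193,384,527): 193+384 > 527 → valid
(76,346,374): 76+346 > 374 → valid
3 of the 7 triples form a triangle.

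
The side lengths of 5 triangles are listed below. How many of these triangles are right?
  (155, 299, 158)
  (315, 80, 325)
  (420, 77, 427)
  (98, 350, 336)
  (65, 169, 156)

(155,299,158): 155²+158² = 48989 < 89401 = 299² → obtuse
(315,80,325): 80²+315² = 105625 = 325² → right
(420,77,427): 77²+420² = 182329 = 427² → right
(98,350,336): 98²+336² = 122500 = 350² → right
(65,169,156): 65²+156² = 28561 = 169² → right
4 of the 5 are right.

4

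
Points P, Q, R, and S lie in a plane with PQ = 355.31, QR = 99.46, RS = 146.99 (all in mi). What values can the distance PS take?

108.86 ≤ PS ≤ 601.76 mi

The maximum is all hops collinear in one direction: 355.31 + 99.46 + 146.99 = 601.76.
The longest hop is 355.31; the others sum to 246.45. Folding the others back against it leaves at least 355.31 − 246.45 = 108.86.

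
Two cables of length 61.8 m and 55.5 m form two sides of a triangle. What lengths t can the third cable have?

6.3 < t < 117.3 (m)

By the triangle inequality, t must be less than 61.8 + 55.5 = 117.3 and greater than |61.8 − 55.5| = 6.3.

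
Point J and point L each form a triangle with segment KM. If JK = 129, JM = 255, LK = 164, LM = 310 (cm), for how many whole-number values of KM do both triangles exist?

From triangle JKM: 126 < KM < 384.
From triangle LKM: 146 < KM < 474.
Intersection: 146 < KM < 384, so integers 147 through 383: 237 values.

237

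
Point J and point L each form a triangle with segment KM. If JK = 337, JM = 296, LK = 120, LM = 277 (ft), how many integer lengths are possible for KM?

From triangle JKM: 41 < KM < 633.
From triangle LKM: 157 < KM < 397.
Intersection: 157 < KM < 397, so integers 158 through 396: 239 values.

239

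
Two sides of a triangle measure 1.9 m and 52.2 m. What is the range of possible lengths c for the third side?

50.3 < c < 54.1 (m)

By the triangle inequality, c must be less than 1.9 + 52.2 = 54.1 and greater than |1.9 − 52.2| = 50.3.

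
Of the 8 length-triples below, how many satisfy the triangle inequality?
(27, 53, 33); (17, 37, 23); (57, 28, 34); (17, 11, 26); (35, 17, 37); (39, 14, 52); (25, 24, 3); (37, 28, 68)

(27,33,53): 27+33 > 53 → valid
(17,23,37): 17+23 > 37 → valid
(28,34,57): 28+34 > 57 → valid
(11,17,26): 11+17 > 26 → valid
(17,35,37): 17+35 > 37 → valid
(14,39,52): 14+39 > 52 → valid
(3,24,25): 3+24 > 25 → valid
(28,37,68): 28+37 ≤ 68 → not valid
7 of the 8 triples form a triangle.

7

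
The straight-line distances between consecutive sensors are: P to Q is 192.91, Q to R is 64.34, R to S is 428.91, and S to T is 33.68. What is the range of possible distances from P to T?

137.98 ≤ PT ≤ 719.84

The maximum is all hops collinear in one direction: 192.91 + 64.34 + 428.91 + 33.68 = 719.84.
The longest hop is 428.91; the others sum to 290.93. Folding the others back against it leaves at least 428.91 − 290.93 = 137.98.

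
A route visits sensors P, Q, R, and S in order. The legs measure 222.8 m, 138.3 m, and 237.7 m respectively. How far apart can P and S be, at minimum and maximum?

The maximum is all hops collinear in one direction: 222.8 + 138.3 + 237.7 = 598.8.
The longest hop is 237.7; the others sum to 361.1. Since 237.7 ≤ 361.1, the path can fold back on itself completely, so the minimum distance is 0.

0 ≤ PS ≤ 598.8 m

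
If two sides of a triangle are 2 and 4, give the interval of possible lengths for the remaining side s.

By the triangle inequality, s must be less than 2 + 4 = 6 and greater than |2 − 4| = 2.

2 < s < 6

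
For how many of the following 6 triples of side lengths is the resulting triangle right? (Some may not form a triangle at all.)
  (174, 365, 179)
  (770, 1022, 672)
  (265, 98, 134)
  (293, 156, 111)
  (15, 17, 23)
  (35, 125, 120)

2

(174,365,179): 174+179 ≤ 365, not a triangle
(770,1022,672): 672²+770² = 1044484 = 1022² → right
(265,98,134): 98+134 ≤ 265, not a triangle
(293,156,111): 111+156 ≤ 293, not a triangle
(15,17,23): 15²+17² = 514 < 529 = 23² → obtuse
(35,125,120): 35²+120² = 15625 = 125² → right
2 of the 6 are right.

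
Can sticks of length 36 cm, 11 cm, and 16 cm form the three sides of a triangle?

The longest side is 36, but the other two sum to only 27.
27 < 36, so the triangle inequality fails.

No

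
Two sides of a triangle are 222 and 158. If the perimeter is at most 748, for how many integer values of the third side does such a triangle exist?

304

Triangle inequality: 64 < x < 380. Perimeter ≤ 748 gives x ≤ 748 − 222 − 158 = 368.
So 64 < x ≤ 368; integers 65 through 368: 304 values.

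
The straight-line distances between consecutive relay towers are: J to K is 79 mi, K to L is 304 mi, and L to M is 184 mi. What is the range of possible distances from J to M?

The maximum is all hops collinear in one direction: 79 + 304 + 184 = 567.
The longest hop is 304; the others sum to 263. Folding the others back against it leaves at least 304 − 263 = 41.

41 ≤ JM ≤ 567 mi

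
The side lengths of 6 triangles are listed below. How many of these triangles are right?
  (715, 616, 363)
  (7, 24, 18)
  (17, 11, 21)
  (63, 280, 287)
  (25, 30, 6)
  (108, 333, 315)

3

(715,616,363): 363²+616² = 511225 = 715² → right
(7,24,18): 7²+18² = 373 < 576 = 24² → obtuse
(17,11,21): 11²+17² = 410 < 441 = 21² → obtuse
(63,280,287): 63²+280² = 82369 = 287² → right
(25,30,6): 6²+25² = 661 < 900 = 30² → obtuse
(108,333,315): 108²+315² = 110889 = 333² → right
3 of the 6 are right.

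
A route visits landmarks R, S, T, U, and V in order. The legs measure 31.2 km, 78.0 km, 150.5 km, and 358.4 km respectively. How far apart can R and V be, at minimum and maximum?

98.7 ≤ RV ≤ 618.1 km

The maximum is all hops collinear in one direction: 31.2 + 78.0 + 150.5 + 358.4 = 618.1.
The longest hop is 358.4; the others sum to 259.7. Folding the others back against it leaves at least 358.4 − 259.7 = 98.7.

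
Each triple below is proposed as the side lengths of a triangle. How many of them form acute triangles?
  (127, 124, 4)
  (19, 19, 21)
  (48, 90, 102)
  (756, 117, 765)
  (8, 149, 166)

1

(127,124,4): 4²+124² = 15392 < 16129 = 127² → obtuse
(19,19,21): 19²+19² = 722 > 441 = 21² → acute
(48,90,102): 48²+90² = 10404 = 102² → right
(756,117,765): 117²+756² = 585225 = 765² → right
(8,149,166): 8+149 ≤ 166, not a triangle
1 of the 5 is acute.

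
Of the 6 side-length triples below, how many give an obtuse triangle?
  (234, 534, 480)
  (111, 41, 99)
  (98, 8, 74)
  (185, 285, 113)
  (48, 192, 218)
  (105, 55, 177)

(234,534,480): 234²+480² = 285156 = 534² → right
(111,41,99): 41²+99² = 11482 < 12321 = 111² → obtuse
(98,8,74): 8+74 ≤ 98, not a triangle
(185,285,113): 113²+185² = 46994 < 81225 = 285² → obtuse
(48,192,218): 48²+192² = 39168 < 47524 = 218² → obtuse
(105,55,177): 55+105 ≤ 177, not a triangle
3 of the 6 are obtuse.

3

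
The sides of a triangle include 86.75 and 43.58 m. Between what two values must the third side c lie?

By the triangle inequality, c must be less than 86.75 + 43.58 = 130.33 and greater than |86.75 − 43.58| = 43.17.

43.17 < c < 130.33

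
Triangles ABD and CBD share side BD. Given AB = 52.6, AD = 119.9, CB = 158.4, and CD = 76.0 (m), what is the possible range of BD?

82.4 < BD < 172.5

From triangle ABD: |52.6 − 119.9| < BD < 52.6 + 119.9, i.e. 67.3 < BD < 172.5.
From triangle CBD: 82.4 < BD < 234.4.
Both must hold, so BD lies in the intersection.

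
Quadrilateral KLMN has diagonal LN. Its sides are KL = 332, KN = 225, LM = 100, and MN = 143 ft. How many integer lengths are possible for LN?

From triangle KLN: 107 < LN < 557.
From triangle MLN: 43 < LN < 243.
Intersection: 107 < LN < 243, so integers 108 through 242: 135 values.

135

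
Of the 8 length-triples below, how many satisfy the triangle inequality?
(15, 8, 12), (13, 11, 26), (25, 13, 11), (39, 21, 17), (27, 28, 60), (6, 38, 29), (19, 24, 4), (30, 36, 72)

(8,12,15): 8+12 > 15 → valid
(11,13,26): 11+13 ≤ 26 → not valid
(11,13,25): 11+13 ≤ 25 → not valid
(17,21,39): 17+21 ≤ 39 → not valid
(27,28,60): 27+28 ≤ 60 → not valid
(6,29,38): 6+29 ≤ 38 → not valid
(4,19,24): 4+19 ≤ 24 → not valid
(30,36,72): 30+36 ≤ 72 → not valid
1 of the 8 triples forms a triangle.

1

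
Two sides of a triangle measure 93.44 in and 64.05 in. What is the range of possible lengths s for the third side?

By the triangle inequality, s must be less than 93.44 + 64.05 = 157.49 and greater than |93.44 − 64.05| = 29.39.

29.39 < s < 157.49 (in)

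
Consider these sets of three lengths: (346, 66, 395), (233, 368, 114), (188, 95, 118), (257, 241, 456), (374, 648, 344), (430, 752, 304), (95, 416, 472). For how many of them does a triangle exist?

(66,346,395): 66+346 > 395 → valid
(114,233,368): 114+233 ≤ 368 → not valid
(95,118,188): 95+118 > 188 → valid
(241,257,456): 241+257 > 456 → valid
(344,374,648): 344+374 > 648 → valid
(304,430,752): 304+430 ≤ 752 → not valid
(95,416,472): 95+416 > 472 → valid
5 of the 7 triples form a triangle.

5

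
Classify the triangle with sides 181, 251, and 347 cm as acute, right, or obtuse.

obtuse

Compare the square of the longest side to the sum of squares of the other two: 181² + 251² = 95762 < 120409 = 347².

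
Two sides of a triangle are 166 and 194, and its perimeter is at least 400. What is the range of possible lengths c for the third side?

40 ≤ c < 360

Triangle inequality alone gives 28 < c < 360.
The perimeter condition gives c ≥ 400 − 166 − 194 = 40.
Intersecting the two: 40 ≤ c < 360.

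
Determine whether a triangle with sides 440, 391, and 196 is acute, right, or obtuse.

obtuse

Compare the square of the longest side to the sum of squares of the other two: 196² + 391² = 191297 < 193600 = 440².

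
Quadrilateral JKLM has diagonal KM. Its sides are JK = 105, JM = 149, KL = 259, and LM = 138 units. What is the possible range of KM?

From triangle JKM: |105 − 149| < KM < 105 + 149, i.e. 44 < KM < 254.
From triangle LKM: 121 < KM < 397.
Both must hold, so KM lies in the intersection.

121 < KM < 254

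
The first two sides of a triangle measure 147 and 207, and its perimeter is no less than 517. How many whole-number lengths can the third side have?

191

Triangle inequality: 60 < x < 354. Perimeter ≥ 517 gives x ≥ 517 − 147 − 207 = 163.
So 163 ≤ x < 354; integers 163 through 353: 191 values.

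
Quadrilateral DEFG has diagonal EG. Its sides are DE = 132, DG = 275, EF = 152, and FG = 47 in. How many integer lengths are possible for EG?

From triangle DEG: 143 < EG < 407.
From triangle FEG: 105 < EG < 199.
Intersection: 143 < EG < 199, so integers 144 through 198: 55 values.

55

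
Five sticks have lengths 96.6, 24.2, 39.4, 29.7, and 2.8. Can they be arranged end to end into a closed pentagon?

For a pentagon, each side must be shorter than the sum of the others.
Here the longest side is 96.6, but the remaining 4 sides sum to only 96.1.

No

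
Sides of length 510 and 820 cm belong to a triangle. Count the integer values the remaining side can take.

1019

The third side lies in the open interval (310, 1330).
Integers from 311 to 1329 inclusive: 1329 − 311 + 1 = 1019.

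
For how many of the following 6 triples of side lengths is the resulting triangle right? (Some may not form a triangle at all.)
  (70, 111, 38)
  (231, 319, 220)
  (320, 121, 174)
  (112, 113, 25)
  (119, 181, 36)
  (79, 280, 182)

(70,111,38): 38+70 ≤ 111, not a triangle
(231,319,220): 220²+231² = 101761 = 319² → right
(320,121,174): 121+174 ≤ 320, not a triangle
(112,113,25): 25²+112² = 13169 > 12769 = 113² → acute
(119,181,36): 36+119 ≤ 181, not a triangle
(79,280,182): 79+182 ≤ 280, not a triangle
1 of the 6 is right.

1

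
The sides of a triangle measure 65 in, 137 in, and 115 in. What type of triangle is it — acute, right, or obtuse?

Compare the square of the longest side to the sum of squares of the other two: 65² + 115² = 17450 < 18769 = 137².

obtuse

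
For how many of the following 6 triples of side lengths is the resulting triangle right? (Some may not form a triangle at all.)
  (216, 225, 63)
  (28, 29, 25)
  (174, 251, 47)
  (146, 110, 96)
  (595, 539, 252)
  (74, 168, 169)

3

(216,225,63): 63²+216² = 50625 = 225² → right
(28,29,25): 25²+28² = 1409 > 841 = 29² → acute
(174,251,47): 47+174 ≤ 251, not a triangle
(146,110,96): 96²+110² = 21316 = 146² → right
(595,539,252): 252²+539² = 354025 = 595² → right
(74,168,169): 74²+168² = 33700 > 28561 = 169² → acute
3 of the 6 are right.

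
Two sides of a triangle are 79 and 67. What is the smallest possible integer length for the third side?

13

The third side must be strictly greater than |79 − 67| = 12.
The smallest integer above 12 is 13.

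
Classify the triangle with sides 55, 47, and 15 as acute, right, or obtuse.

Compare the square of the longest side to the sum of squares of the other two: 15² + 47² = 2434 < 3025 = 55².

obtuse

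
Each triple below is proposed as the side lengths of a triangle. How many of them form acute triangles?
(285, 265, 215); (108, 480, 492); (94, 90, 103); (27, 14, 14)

(285,265,215): 215²+265² = 116450 > 81225 = 285² → acute
(108,480,492): 108²+480² = 242064 = 492² → right
(94,90,103): 90²+94² = 16936 > 10609 = 103² → acute
(27,14,14): 14²+14² = 392 < 729 = 27² → obtuse
2 of the 4 are acute.

2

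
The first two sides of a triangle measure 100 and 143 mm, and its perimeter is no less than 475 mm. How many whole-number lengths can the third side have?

11

Triangle inequality: 43 < x < 243. Perimeter ≥ 475 gives x ≥ 475 − 100 − 143 = 232.
So 232 ≤ x < 243; integers 232 through 242: 11 values.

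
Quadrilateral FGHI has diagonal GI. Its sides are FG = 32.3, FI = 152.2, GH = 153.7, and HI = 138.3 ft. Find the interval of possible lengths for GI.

From triangle FGI: |32.3 − 152.2| < GI < 32.3 + 152.2, i.e. 119.9 < GI < 184.5.
From triangle HGI: 15.4 < GI < 292.0.
Both must hold, so GI lies in the intersection.

119.9 < GI < 184.5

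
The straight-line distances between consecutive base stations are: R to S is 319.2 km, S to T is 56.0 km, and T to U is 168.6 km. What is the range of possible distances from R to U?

94.6 ≤ RU ≤ 543.8 km

The maximum is all hops collinear in one direction: 319.2 + 56.0 + 168.6 = 543.8.
The longest hop is 319.2; the others sum to 224.6. Folding the others back against it leaves at least 319.2 − 224.6 = 94.6.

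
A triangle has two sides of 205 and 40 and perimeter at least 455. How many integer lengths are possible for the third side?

Triangle inequality: 165 < x < 245. Perimeter ≥ 455 gives x ≥ 455 − 205 − 40 = 210.
So 210 ≤ x < 245; integers 210 through 244: 35 values.

35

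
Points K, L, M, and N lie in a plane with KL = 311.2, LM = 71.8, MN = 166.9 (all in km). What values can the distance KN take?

The maximum is all hops collinear in one direction: 311.2 + 71.8 + 166.9 = 549.9.
The longest hop is 311.2; the others sum to 238.7. Folding the others back against it leaves at least 311.2 − 238.7 = 72.5.

72.5 ≤ KN ≤ 549.9 km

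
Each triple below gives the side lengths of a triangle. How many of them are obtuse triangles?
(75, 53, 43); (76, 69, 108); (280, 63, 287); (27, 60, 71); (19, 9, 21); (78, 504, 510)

3

(75,53,43): 43²+53² = 4658 < 5625 = 75² → obtuse
(76,69,108): 69²+76² = 10537 < 11664 = 108² → obtuse
(280,63,287): 63²+280² = 82369 = 287² → right
(27,60,71): 27²+60² = 4329 < 5041 = 71² → obtuse
(19,9,21): 9²+19² = 442 > 441 = 21² → acute
(78,504,510): 78²+504² = 260100 = 510² → right
3 of the 6 are obtuse.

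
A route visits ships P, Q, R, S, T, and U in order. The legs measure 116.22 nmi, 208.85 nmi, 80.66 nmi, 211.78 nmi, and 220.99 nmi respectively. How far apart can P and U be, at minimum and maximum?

The maximum is all hops collinear in one direction: 116.22 + 208.85 + 80.66 + 211.78 + 220.99 = 838.50.
The longest hop is 220.99; the others sum to 617.51. Since 220.99 ≤ 617.51, the path can fold back on itself completely, so the minimum distance is 0.

0 ≤ PU ≤ 838.50 nmi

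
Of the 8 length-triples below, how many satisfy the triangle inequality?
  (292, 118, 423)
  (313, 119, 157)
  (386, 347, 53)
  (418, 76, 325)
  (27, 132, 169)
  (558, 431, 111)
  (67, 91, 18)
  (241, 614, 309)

(118,292,423): 118+292 ≤ 423 → not valid
(119,157,313): 119+157 ≤ 313 → not valid
(53,347,386): 53+347 > 386 → valid
(76,325,418): 76+325 ≤ 418 → not valid
(27,132,169): 27+132 ≤ 169 → not valid
(111,431,558): 111+431 ≤ 558 → not valid
(18,67,91): 18+67 ≤ 91 → not valid
(241,309,614): 241+309 ≤ 614 → not valid
1 of the 8 triples forms a triangle.

1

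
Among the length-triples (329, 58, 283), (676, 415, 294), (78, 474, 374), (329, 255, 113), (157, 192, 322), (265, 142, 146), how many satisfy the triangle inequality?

5

(58,283,329): 58+283 > 329 → valid
(294,415,676): 294+415 > 676 → valid
(78,374,474): 78+374 ≤ 474 → not valid
(113,255,329): 113+255 > 329 → valid
(157,192,322): 157+192 > 322 → valid
(142,146,265): 142+146 > 265 → valid
5 of the 6 triples form a triangle.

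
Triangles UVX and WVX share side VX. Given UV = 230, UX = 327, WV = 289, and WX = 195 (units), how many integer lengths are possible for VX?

386

From triangle UVX: 97 < VX < 557.
From triangle WVX: 94 < VX < 484.
Intersection: 97 < VX < 484, so integers 98 through 483: 386 values.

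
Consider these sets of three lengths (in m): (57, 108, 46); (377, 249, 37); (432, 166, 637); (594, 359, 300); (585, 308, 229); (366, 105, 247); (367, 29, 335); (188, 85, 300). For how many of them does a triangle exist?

(46,57,108): 46+57 ≤ 108 → not valid
(37,249,377): 37+249 ≤ 377 → not valid
(166,432,637): 166+432 ≤ 637 → not valid
(300,359,594): 300+359 > 594 → valid
(229,308,585): 229+308 ≤ 585 → not valid
(105,247,366): 105+247 ≤ 366 → not valid
(29,335,367): 29+335 ≤ 367 → not valid
(85,188,300): 85+188 ≤ 300 → not valid
1 of the 8 triples forms a triangle.

1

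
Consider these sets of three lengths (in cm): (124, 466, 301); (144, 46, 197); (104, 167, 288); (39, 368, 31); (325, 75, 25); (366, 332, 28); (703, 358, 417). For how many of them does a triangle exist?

(124,301,466): 124+301 ≤ 466 → not valid
(46,144,197): 46+144 ≤ 197 → not valid
(104,167,288): 104+167 ≤ 288 → not valid
(31,39,368): 31+39 ≤ 368 → not valid
(25,75,325): 25+75 ≤ 325 → not valid
(28,332,366): 28+332 ≤ 366 → not valid
(358,417,703): 358+417 > 703 → valid
1 of the 7 triples forms a triangle.

1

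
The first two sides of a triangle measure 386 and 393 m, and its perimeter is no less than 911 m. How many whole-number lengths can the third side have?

Triangle inequality: 7 < x < 779. Perimeter ≥ 911 gives x ≥ 911 − 386 − 393 = 132.
So 132 ≤ x < 779; integers 132 through 778: 647 values.

647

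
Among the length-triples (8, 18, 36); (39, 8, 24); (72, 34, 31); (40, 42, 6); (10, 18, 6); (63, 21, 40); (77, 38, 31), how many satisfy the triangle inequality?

(8,18,36): 8+18 ≤ 36 → not valid
(8,24,39): 8+24 ≤ 39 → not valid
(31,34,72): 31+34 ≤ 72 → not valid
(6,40,42): 6+40 > 42 → valid
(6,10,18): 6+10 ≤ 18 → not valid
(21,40,63): 21+40 ≤ 63 → not valid
(31,38,77): 31+38 ≤ 77 → not valid
1 of the 7 triples forms a triangle.

1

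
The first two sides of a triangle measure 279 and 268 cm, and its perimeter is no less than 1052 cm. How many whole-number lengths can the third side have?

Triangle inequality: 11 < x < 547. Perimeter ≥ 1052 gives x ≥ 1052 − 279 − 268 = 505.
So 505 ≤ x < 547; integers 505 through 546: 42 values.

42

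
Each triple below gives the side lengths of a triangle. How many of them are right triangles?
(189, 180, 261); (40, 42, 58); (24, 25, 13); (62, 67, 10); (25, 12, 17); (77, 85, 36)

3

(189,180,261): 180²+189² = 68121 = 261² → right
(40,42,58): 40²+42² = 3364 = 58² → right
(24,25,13): 13²+24² = 745 > 625 = 25² → acute
(62,67,10): 10²+62² = 3944 < 4489 = 67² → obtuse
(25,12,17): 12²+17² = 433 < 625 = 25² → obtuse
(77,85,36): 36²+77² = 7225 = 85² → right
3 of the 6 are right.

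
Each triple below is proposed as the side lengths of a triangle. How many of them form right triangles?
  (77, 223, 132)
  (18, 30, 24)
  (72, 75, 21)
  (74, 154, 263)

2

(77,223,132): 77+132 ≤ 223, not a triangle
(18,30,24): 18²+24² = 900 = 30² → right
(72,75,21): 21²+72² = 5625 = 75² → right
(74,154,263): 74+154 ≤ 263, not a triangle
2 of the 4 are right.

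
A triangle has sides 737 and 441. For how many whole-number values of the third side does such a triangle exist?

The third side lies in the open interval (296, 1178).
Integers from 297 to 1177 inclusive: 1177 − 297 + 1 = 881.

881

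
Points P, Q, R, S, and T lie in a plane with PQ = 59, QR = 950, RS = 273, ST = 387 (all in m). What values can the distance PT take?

231 ≤ PT ≤ 1669 m

The maximum is all hops collinear in one direction: 59 + 950 + 273 + 387 = 1669.
The longest hop is 950; the others sum to 719. Folding the others back against it leaves at least 950 − 719 = 231.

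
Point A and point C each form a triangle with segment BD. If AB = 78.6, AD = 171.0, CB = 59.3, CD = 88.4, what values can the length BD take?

From triangle ABD: |78.6 − 171.0| < BD < 78.6 + 171.0, i.e. 92.4 < BD < 249.6.
From triangle CBD: 29.1 < BD < 147.7.
Both must hold, so BD lies in the intersection.

92.4 < BD < 147.7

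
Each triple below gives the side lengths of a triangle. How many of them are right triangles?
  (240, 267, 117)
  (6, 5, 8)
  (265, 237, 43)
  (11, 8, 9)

1

(240,267,117): 117²+240² = 71289 = 267² → right
(6,5,8): 5²+6² = 61 < 64 = 8² → obtuse
(265,237,43): 43²+237² = 58018 < 70225 = 265² → obtuse
(11,8,9): 8²+9² = 145 > 121 = 11² → acute
1 of the 4 is right.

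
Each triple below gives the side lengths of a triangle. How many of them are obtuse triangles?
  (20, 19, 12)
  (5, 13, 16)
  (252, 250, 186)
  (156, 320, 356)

(20,19,12): 12²+19² = 505 > 400 = 20² → acute
(5,13,16): 5²+13² = 194 < 256 = 16² → obtuse
(252,250,186): 186²+250² = 97096 > 63504 = 252² → acute
(156,320,356): 156²+320² = 126736 = 356² → right
1 of the 4 is obtuse.

1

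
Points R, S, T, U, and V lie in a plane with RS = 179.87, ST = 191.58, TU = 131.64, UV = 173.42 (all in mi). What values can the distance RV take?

The maximum is all hops collinear in one direction: 179.87 + 191.58 + 131.64 + 173.42 = 676.51.
The longest hop is 191.58; the others sum to 484.93. Since 191.58 ≤ 484.93, the path can fold back on itself completely, so the minimum distance is 0.

0 ≤ RV ≤ 676.51 mi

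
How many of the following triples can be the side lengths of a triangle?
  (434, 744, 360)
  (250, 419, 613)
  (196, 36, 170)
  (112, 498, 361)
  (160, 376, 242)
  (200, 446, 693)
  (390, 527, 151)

(360,434,744): 360+434 > 744 → valid
(250,419,613): 250+419 > 613 → valid
(36,170,196): 36+170 > 196 → valid
(112,361,498): 112+361 ≤ 498 → not valid
(160,242,376): 160+242 > 376 → valid
(200,446,693): 200+446 ≤ 693 → not valid
(151,390,527): 151+390 > 527 → valid
5 of the 7 triples form a triangle.

5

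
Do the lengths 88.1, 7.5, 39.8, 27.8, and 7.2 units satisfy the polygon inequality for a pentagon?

No

For a pentagon, each side must be shorter than the sum of the others.
Here the longest side is 88.1, but the remaining 4 sides sum to only 82.3.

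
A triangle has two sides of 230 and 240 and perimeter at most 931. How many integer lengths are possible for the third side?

451

Triangle inequality: 10 < x < 470. Perimeter ≤ 931 gives x ≤ 931 − 230 − 240 = 461.
So 10 < x ≤ 461; integers 11 through 461: 451 values.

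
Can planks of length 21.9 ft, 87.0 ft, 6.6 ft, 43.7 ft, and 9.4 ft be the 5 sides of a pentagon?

For a pentagon, each side must be shorter than the sum of the others.
Here the longest side is 87.0, but the remaining 4 sides sum to only 81.6.

No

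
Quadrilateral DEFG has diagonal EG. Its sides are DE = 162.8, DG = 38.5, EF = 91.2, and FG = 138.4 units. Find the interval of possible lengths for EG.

124.3 < EG < 201.3

From triangle DEG: |162.8 − 38.5| < EG < 162.8 + 38.5, i.e. 124.3 < EG < 201.3.
From triangle FEG: 47.2 < EG < 229.6.
Both must hold, so EG lies in the intersection.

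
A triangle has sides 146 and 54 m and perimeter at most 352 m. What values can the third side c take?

92 < c ≤ 152

Triangle inequality alone gives 92 < c < 200.
The perimeter condition gives c ≤ 352 − 146 − 54 = 152.
Intersecting the two: 92 < c ≤ 152.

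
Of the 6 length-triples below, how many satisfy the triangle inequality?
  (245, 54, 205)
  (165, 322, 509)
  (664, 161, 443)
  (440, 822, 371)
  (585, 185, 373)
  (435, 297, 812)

1

(54,205,245): 54+205 > 245 → valid
(165,322,509): 165+322 ≤ 509 → not valid
(161,443,664): 161+443 ≤ 664 → not valid
(371,440,822): 371+440 ≤ 822 → not valid
(185,373,585): 185+373 ≤ 585 → not valid
(297,435,812): 297+435 ≤ 812 → not valid
1 of the 6 triples forms a triangle.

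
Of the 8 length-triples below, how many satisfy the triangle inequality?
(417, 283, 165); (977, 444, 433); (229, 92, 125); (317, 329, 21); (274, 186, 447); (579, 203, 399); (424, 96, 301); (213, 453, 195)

(165,283,417): 165+283 > 417 → valid
(433,444,977): 433+444 ≤ 977 → not valid
(92,125,229): 92+125 ≤ 229 → not valid
(21,317,329): 21+317 > 329 → valid
(186,274,447): 186+274 > 447 → valid
(203,399,579): 203+399 > 579 → valid
(96,301,424): 96+301 ≤ 424 → not valid
(195,213,453): 195+213 ≤ 453 → not valid
4 of the 8 triples form a triangle.

4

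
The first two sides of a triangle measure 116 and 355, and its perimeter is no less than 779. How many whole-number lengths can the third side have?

163

Triangle inequality: 239 < x < 471. Perimeter ≥ 779 gives x ≥ 779 − 116 − 355 = 308.
So 308 ≤ x < 471; integers 308 through 470: 163 values.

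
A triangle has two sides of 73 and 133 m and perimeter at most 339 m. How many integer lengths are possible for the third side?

Triangle inequality: 60 < x < 206. Perimeter ≤ 339 gives x ≤ 339 − 73 − 133 = 133.
So 60 < x ≤ 133; integers 61 through 133: 73 values.

73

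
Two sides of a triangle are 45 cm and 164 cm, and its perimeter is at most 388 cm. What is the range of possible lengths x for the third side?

119 < x ≤ 179

Triangle inequality alone gives 119 < x < 209.
The perimeter condition gives x ≤ 388 − 45 − 164 = 179.
Intersecting the two: 119 < x ≤ 179.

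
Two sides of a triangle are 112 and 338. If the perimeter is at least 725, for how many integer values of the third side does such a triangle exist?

Triangle inequality: 226 < x < 450. Perimeter ≥ 725 gives x ≥ 725 − 112 − 338 = 275.
So 275 ≤ x < 450; integers 275 through 449: 175 values.

175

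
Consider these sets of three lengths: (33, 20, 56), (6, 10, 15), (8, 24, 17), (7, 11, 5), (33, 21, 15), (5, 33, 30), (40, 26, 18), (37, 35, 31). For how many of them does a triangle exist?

(20,33,56): 20+33 ≤ 56 → not valid
(6,10,15): 6+10 > 15 → valid
(8,17,24): 8+17 > 24 → valid
(5,7,11): 5+7 > 11 → valid
(15,21,33): 15+21 > 33 → valid
(5,30,33): 5+30 > 33 → valid
(18,26,40): 18+26 > 40 → valid
(31,35,37): 31+35 > 37 → valid
7 of the 8 triples form a triangle.

7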